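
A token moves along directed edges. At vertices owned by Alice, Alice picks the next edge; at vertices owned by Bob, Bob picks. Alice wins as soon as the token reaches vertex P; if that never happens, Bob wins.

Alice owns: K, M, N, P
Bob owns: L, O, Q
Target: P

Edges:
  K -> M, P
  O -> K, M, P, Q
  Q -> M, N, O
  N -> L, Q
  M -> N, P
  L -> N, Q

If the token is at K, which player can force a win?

Alice

A0 = {P}
A1: add {K, M} — K (Alice) has K→P; M (Alice) has M→P.
A2 = A1; e.g. L (Bob) can still go to N. Fixed point.
K ∈ A1, so Alice can force the target.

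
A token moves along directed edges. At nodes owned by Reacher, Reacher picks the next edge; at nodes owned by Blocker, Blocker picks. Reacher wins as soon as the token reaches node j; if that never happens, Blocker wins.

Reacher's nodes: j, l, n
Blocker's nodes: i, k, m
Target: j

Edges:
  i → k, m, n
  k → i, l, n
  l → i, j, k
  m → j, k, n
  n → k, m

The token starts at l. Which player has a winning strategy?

A0 = {j}
A1: add {l} — l (Reacher) has l→j.
A2 = A1; e.g. i (Blocker) can still go to k. Fixed point.
l ∈ A1, so Reacher can force the target.

Reacher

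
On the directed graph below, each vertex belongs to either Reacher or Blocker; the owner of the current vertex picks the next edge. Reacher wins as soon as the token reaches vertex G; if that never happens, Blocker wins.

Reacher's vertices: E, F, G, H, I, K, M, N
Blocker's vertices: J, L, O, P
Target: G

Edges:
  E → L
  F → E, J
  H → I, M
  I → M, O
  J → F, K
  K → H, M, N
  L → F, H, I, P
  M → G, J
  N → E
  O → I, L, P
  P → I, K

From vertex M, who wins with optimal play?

A0 = {G}
A1: add {M} — M (Reacher) has M→G.
M ∈ A1, so Reacher can force the target.

Reacher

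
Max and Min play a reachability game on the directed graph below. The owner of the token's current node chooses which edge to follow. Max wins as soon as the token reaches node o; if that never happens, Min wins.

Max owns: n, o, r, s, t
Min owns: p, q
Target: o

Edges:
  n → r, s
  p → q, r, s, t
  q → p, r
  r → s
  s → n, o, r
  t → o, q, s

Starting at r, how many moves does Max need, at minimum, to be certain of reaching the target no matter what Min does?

2

A0 = {o}
A1: add {s, t} — s (Max) has s→o; t (Max) has t→o.
A2: add {n, r} — n (Max) has n→s; r (Max) has r→s.
A3 = A2; e.g. p (Min) can still go to q. Fixed point.
r enters the attractor at level 2, so Max can force the target in 2 moves from there.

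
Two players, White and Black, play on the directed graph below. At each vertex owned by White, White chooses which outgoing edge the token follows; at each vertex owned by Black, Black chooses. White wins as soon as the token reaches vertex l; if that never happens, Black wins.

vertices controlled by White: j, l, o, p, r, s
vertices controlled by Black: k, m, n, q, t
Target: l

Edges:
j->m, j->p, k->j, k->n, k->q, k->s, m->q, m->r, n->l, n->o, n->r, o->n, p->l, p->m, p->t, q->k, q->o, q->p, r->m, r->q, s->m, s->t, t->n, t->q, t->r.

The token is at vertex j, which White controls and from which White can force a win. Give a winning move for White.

p

A0 = {l}
A1: add {p} — p (White) has p→l.
A2: add {j} — j (White) has j→p.
A3 = A2; e.g. k (Black) can still go to n. Fixed point.
From j, successor p is in the attractor (rank 1); the other successor m is not.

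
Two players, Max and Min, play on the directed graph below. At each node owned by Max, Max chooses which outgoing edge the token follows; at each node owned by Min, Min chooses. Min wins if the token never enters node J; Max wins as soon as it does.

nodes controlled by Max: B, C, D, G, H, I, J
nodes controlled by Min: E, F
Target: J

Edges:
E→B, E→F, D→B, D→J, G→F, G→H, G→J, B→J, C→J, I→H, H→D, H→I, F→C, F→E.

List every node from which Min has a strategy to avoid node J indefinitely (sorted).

E, F

A0 = {J}
A1: add {B, C, D, G} — B (Max) has B→J; C (Max) has C→J; D (Max) has D→J; G (Max) has G→J.
A2: add {H} — H (Max) has H→D.
A3: add {I} — I (Max) has I→H.
A4 = A3; e.g. E (Min) can still go to F. Fixed point.
Max's attractor = {B, C, D, G, H, I, J}; Min avoids the target exactly from the complement.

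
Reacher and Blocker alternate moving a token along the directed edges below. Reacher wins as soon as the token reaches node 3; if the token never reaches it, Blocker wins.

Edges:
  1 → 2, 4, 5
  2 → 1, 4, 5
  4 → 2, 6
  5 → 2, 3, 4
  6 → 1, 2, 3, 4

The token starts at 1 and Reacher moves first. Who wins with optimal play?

Track states (vertex, player-to-move).
A0 = {(3,Reacher), (3,Blocker)}
A1: add {(5,Reacher), (6,Reacher)}.
A2 = A1; e.g. (1,Reacher) stays out. (1,Reacher) never enters ⇒ Blocker avoids the target.

Blocker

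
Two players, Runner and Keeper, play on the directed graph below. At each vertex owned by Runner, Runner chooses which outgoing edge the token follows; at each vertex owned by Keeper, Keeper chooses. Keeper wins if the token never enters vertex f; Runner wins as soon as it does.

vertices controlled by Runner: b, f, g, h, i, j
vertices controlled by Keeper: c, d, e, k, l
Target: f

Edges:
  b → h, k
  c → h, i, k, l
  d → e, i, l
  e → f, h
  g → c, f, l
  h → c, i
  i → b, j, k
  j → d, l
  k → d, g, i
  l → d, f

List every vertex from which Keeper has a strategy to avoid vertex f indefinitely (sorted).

b, c, d, e, h, i, j, k, l

A0 = {f}
A1: add {g} — g (Runner) has g→f.
A2 = A1; e.g. b (Runner) has no edge into A1. Fixed point.
Runner's attractor = {f, g}; Keeper avoids the target exactly from the complement.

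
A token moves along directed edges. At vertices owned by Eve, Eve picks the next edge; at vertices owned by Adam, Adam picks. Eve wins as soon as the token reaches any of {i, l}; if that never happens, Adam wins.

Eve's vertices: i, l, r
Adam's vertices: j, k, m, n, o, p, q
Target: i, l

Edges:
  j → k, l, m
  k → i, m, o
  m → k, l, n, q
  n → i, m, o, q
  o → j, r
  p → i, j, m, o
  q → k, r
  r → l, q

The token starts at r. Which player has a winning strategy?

A0 = {i, l}
A1: add {r} — r (Eve) has r→l.
A2 = A1; e.g. j (Adam) can still go to k. Fixed point.
r ∈ A1, so Eve can force the target.

Eve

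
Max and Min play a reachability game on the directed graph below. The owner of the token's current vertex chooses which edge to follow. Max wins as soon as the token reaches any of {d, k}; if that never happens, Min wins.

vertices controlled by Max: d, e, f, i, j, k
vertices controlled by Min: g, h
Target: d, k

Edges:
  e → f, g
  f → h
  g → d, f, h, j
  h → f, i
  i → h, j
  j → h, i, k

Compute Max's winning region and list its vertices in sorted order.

d, i, j, k

A0 = {d, k}
A1: add {j} — j (Max) has j→k.
A2: add {i} — i (Max) has i→j.
A3 = A2; e.g. e (Max) has no edge into A2. Fixed point.
Max's winning region = {d, i, j, k}.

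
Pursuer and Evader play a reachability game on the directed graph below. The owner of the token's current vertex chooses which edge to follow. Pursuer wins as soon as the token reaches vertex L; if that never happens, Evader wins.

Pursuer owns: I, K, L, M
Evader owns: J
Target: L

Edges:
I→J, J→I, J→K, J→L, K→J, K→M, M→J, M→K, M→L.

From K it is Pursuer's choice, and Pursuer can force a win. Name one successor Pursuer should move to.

A0 = {L}
A1: add {M} — M (Pursuer) has M→L.
A2: add {K} — K (Pursuer) has K→M.
A3 = A2; e.g. I (Pursuer) has no edge into A2. Fixed point.
From K, successor M is in the attractor (rank 1); the other successor J is not.

M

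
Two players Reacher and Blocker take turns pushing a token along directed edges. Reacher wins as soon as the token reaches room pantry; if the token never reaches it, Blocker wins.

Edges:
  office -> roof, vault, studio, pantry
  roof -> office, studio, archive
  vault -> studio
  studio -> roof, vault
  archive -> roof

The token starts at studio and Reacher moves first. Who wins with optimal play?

Track states (vertex, player-to-move).
A0 = {(pantry,Reacher), (pantry,Blocker)}
A1: add {(office,Reacher)}.
A2 = A1; e.g. (office,Blocker) stays out. (studio,Reacher) never enters ⇒ Blocker avoids the target.

Blocker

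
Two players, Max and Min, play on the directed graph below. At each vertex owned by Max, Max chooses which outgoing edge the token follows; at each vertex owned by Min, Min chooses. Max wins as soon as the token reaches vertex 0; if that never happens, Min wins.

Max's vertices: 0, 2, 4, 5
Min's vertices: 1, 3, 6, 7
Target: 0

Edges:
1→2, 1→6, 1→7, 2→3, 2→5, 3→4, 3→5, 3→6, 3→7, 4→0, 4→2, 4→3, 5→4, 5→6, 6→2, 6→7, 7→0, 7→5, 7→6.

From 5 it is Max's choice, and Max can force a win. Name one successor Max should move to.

A0 = {0}
A1: add {4} — 4 (Max) has 4→0.
A2: add {5} — 5 (Max) has 5→4.
A3: add {2} — 2 (Max) has 2→5.
A4 = A3; e.g. 1 (Min) can still go to 6. Fixed point.
From 5, successor 4 is in the attractor (rank 1); the other successor 6 is not.

4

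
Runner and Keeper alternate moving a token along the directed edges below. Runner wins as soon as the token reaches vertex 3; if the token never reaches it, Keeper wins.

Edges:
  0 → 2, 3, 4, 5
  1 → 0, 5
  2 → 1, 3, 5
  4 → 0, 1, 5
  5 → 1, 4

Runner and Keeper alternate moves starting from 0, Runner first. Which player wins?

Track states (vertex, player-to-move).
A0 = {(3,Runner), (3,Keeper)}
A1: add {(0,Runner), (2,Runner)}.
(0,Runner) ∈ A1 ⇒ Runner forces the target.

Runner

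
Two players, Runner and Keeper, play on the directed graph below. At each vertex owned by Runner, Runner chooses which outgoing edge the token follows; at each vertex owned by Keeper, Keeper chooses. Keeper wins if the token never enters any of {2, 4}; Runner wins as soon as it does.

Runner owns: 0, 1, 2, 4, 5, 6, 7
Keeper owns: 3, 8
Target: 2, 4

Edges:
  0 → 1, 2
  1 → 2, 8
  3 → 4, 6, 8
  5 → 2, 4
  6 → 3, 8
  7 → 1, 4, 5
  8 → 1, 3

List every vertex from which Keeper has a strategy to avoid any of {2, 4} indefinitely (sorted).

A0 = {2, 4}
A1: add {0, 1, 5, 7} — 0 (Runner) has 0→2; 1 (Runner) has 1→2; 5 (Runner) has 5→2; 7 (Runner) has 7→4.
A2 = A1; e.g. 3 (Keeper) can still go to 6. Fixed point.
Runner's attractor = {0, 1, 2, 4, 5, 7}; Keeper avoids the target exactly from the complement.

3, 6, 8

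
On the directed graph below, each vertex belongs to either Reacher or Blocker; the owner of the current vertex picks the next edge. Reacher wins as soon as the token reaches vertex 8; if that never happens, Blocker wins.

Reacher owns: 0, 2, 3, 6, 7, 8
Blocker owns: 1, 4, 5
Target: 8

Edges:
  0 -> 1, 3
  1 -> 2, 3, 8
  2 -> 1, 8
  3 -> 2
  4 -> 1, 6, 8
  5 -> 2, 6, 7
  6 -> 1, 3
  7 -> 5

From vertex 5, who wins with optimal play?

A0 = {8}
A1: add {2} — 2 (Reacher) has 2→8.
A2: add {3} — 3 (Reacher) has 3→2.
A3: add {0, 1, 6} — 0 (Reacher) has 0→3; 1 (Blocker): all of {2, 3, 8} already in; 6 (Reacher) has 6→3.
A4: add {4} — 4 (Blocker): all of {1, 6, 8} already in.
A5 = A4; e.g. 5 (Blocker) can still go to 7. Fixed point.
5 never enters the attractor, so Blocker can avoid the target forever.

Blocker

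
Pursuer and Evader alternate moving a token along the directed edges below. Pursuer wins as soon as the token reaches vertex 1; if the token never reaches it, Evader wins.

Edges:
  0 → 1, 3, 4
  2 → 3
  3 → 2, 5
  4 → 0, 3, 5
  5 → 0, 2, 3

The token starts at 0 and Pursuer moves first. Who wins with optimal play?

Pursuer

Track states (vertex, player-to-move).
A0 = {(1,Pursuer), (1,Evader)}
A1: add {(0,Pursuer)}.
(0,Pursuer) ∈ A1 ⇒ Pursuer forces the target.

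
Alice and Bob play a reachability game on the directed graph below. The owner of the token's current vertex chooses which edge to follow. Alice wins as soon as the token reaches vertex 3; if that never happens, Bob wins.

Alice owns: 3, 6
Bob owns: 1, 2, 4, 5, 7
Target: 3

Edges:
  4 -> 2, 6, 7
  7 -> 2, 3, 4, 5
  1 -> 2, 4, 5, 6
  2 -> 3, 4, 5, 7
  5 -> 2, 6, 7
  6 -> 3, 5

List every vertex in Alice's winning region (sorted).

3, 6

A0 = {3}
A1: add {6} — 6 (Alice) has 6→3.
A2 = A1; e.g. 1 (Bob) can still go to 2. Fixed point.
Alice's winning region = {3, 6}.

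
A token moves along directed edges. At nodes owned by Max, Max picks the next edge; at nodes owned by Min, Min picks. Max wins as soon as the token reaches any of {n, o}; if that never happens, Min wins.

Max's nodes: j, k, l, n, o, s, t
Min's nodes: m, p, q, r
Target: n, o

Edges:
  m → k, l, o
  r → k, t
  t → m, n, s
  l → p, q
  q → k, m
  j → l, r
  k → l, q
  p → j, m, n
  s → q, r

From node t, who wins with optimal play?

A0 = {n, o}
A1: add {t} — t (Max) has t→n.
A2 = A1; e.g. j (Max) has no edge into A1. Fixed point.
t ∈ A1, so Max can force the target.

Max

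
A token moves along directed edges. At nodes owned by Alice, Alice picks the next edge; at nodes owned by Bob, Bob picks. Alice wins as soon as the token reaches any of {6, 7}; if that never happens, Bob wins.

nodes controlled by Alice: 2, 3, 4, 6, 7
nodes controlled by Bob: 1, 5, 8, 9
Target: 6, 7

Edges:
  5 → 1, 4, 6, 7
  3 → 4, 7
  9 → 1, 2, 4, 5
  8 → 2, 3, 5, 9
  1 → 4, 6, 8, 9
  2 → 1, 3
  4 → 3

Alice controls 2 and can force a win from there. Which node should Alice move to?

3

A0 = {6, 7}
A1: add {3} — 3 (Alice) has 3→7.
A2: add {2, 4} — 2 (Alice) has 2→3; 4 (Alice) has 4→3.
A3 = A2; e.g. 1 (Bob) can still go to 8. Fixed point.
From 2, successor 3 is in the attractor (rank 1); the other successor 1 is not.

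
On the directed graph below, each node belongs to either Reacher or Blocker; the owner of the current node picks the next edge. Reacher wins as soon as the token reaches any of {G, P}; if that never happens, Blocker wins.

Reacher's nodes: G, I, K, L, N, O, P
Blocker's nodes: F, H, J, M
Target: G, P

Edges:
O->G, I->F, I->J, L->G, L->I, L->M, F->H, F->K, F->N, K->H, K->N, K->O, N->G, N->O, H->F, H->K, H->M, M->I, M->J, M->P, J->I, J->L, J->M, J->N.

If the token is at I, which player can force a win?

A0 = {G, P}
A1: add {L, N, O} — L (Reacher) has L→G; N (Reacher) has N→G; O (Reacher) has O→G.
A2: add {K} — K (Reacher) has K→N.
A3 = A2; e.g. F (Blocker) can still go to H. Fixed point.
I never enters the attractor, so Blocker can avoid the target forever.

Blocker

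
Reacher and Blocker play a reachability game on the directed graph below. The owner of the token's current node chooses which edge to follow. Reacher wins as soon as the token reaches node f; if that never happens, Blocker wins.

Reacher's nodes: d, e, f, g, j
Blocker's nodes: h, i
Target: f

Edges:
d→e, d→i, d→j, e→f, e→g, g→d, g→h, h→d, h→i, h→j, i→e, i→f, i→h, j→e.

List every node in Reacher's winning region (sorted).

A0 = {f}
A1: add {e} — e (Reacher) has e→f.
A2: add {d, j} — d (Reacher) has d→e; j (Reacher) has j→e.
A3: add {g} — g (Reacher) has g→d.
A4 = A3; e.g. h (Blocker) can still go to i. Fixed point.
Reacher's winning region = {d, e, f, g, j}.

d, e, f, g, j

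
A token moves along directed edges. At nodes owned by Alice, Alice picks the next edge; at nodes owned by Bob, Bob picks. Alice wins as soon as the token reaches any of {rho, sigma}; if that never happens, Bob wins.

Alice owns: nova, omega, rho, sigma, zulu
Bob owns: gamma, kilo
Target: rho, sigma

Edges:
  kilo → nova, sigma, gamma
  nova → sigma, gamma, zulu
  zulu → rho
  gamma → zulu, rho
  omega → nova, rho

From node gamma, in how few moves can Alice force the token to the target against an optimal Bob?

2

A0 = {rho, sigma}
A1: add {nova, omega, zulu} — omega (Alice) has omega→rho; nova (Alice) has nova→sigma; zulu (Alice) has zulu→rho.
A2: add {gamma} — gamma (Bob): all of {zulu, rho} already in.
gamma enters the attractor at level 2, so Alice can force the target in 2 moves from there.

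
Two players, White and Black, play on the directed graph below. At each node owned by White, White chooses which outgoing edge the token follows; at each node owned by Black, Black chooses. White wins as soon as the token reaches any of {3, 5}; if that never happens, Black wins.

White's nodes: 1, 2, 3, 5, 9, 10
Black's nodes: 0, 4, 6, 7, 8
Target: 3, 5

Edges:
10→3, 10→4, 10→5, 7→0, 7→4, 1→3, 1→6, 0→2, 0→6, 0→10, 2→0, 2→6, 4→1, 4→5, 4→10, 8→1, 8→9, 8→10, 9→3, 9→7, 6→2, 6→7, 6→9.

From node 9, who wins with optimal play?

White

A0 = {3, 5}
A1: add {1, 9, 10} — 1 (White) has 1→3; 9 (White) has 9→3; 10 (White) has 10→3.
9 ∈ A1, so White can force the target.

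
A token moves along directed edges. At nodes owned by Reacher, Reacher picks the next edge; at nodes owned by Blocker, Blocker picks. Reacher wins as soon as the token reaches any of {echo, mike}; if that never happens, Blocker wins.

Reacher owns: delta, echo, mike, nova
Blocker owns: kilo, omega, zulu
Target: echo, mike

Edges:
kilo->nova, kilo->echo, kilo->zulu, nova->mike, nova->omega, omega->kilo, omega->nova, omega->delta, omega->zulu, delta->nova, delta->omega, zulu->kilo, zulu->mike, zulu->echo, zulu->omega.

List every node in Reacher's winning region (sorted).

delta, echo, mike, nova

A0 = {echo, mike}
A1: add {nova} — nova (Reacher) has nova→mike.
A2: add {delta} — delta (Reacher) has delta→nova.
A3 = A2; e.g. kilo (Blocker) can still go to zulu. Fixed point.
Reacher's winning region = {delta, echo, mike, nova}.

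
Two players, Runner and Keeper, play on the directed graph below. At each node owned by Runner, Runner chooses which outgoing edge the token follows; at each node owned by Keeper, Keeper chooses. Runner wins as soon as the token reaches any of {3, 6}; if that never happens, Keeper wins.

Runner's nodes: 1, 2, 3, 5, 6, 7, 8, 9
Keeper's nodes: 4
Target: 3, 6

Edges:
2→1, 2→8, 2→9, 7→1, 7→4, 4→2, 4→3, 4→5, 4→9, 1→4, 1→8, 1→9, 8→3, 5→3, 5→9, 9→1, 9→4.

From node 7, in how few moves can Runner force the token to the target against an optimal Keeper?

A0 = {3, 6}
A1: add {5, 8} — 5 (Runner) has 5→3; 8 (Runner) has 8→3.
A2: add {1, 2} — 1 (Runner) has 1→8; 2 (Runner) has 2→8.
A3: add {7, 9} — 7 (Runner) has 7→1; 9 (Runner) has 9→1.
7 enters the attractor at level 3, so Runner can force the target in 3 moves from there.

3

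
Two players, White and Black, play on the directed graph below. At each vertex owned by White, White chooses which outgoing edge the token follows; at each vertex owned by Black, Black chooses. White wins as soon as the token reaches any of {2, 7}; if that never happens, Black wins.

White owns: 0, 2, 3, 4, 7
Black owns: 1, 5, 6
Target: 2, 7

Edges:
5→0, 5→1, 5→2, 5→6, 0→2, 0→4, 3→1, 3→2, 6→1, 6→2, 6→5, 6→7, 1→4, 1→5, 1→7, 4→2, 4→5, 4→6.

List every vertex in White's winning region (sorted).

A0 = {2, 7}
A1: add {0, 3, 4} — 0 (White) has 0→2; 3 (White) has 3→2; 4 (White) has 4→2.
A2 = A1; e.g. 1 (Black) can still go to 5. Fixed point.
White's winning region = {0, 2, 3, 4, 7}.

0, 2, 3, 4, 7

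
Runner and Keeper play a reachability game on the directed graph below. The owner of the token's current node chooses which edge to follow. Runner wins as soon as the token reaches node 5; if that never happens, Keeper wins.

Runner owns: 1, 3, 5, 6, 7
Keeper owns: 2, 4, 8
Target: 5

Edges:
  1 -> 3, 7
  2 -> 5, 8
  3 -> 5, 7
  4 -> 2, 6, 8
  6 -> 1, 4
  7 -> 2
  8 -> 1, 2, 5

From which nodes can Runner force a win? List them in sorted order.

A0 = {5}
A1: add {3} — 3 (Runner) has 3→5.
A2: add {1} — 1 (Runner) has 1→3.
A3: add {6} — 6 (Runner) has 6→1.
A4 = A3; e.g. 2 (Keeper) can still go to 8. Fixed point.
Runner's winning region = {1, 3, 5, 6}.

1, 3, 5, 6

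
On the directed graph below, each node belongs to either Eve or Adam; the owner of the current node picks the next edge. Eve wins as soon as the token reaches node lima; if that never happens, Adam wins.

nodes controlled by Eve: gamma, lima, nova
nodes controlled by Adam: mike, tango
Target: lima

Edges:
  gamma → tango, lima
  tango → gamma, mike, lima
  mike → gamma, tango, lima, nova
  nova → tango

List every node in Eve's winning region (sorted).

A0 = {lima}
A1: add {gamma} — gamma (Eve) has gamma→lima.
A2 = A1; e.g. tango (Adam) can still go to mike. Fixed point.
Eve's winning region = {gamma, lima}.

gamma, lima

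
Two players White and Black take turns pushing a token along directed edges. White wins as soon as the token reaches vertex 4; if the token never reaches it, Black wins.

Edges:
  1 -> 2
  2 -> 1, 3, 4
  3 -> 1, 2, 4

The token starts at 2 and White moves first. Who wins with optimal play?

Track states (vertex, player-to-move).
A0 = {(4,White), (4,Black)}
A1: add {(2,White), (3,White)}.
(2,White) ∈ A1 ⇒ White forces the target.

White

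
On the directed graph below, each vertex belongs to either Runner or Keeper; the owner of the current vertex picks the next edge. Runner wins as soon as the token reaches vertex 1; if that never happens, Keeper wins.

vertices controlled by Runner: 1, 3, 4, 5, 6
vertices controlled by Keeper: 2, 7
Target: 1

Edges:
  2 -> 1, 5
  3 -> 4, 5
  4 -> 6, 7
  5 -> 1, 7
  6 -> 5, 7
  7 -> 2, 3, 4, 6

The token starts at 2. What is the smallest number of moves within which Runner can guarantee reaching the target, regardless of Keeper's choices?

2

A0 = {1}
A1: add {5} — 5 (Runner) has 5→1.
A2: add {2, 3, 6} — 2 (Keeper): all of {1, 5} already in; 3 (Runner) has 3→5; 6 (Runner) has 6→5.
2 enters the attractor at level 2, so Runner can force the target in 2 moves from there.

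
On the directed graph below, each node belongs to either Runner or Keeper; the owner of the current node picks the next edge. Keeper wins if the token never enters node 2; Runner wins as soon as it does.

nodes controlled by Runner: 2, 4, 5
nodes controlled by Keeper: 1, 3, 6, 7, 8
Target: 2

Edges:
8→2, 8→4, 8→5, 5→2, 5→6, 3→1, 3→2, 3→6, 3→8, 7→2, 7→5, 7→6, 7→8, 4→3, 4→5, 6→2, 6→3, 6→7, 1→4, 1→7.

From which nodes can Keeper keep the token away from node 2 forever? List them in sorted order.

A0 = {2}
A1: add {5} — 5 (Runner) has 5→2.
A2: add {4} — 4 (Runner) has 4→5.
A3: add {8} — 8 (Keeper): all of {2, 4, 5} already in.
A4 = A3; e.g. 1 (Keeper) can still go to 7. Fixed point.
Runner's attractor = {2, 4, 5, 8}; Keeper avoids the target exactly from the complement.

1, 3, 6, 7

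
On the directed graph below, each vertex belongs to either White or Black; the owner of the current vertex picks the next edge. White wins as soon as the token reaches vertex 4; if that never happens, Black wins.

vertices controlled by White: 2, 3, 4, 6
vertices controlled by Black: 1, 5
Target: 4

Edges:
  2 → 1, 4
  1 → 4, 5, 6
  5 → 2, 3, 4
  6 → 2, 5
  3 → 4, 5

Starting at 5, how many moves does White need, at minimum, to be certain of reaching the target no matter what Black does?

2

A0 = {4}
A1: add {2, 3} — 2 (White) has 2→4; 3 (White) has 3→4.
A2: add {5, 6} — 5 (Black): all of {2, 3, 4} already in; 6 (White) has 6→2.
5 enters the attractor at level 2, so White can force the target in 2 moves from there.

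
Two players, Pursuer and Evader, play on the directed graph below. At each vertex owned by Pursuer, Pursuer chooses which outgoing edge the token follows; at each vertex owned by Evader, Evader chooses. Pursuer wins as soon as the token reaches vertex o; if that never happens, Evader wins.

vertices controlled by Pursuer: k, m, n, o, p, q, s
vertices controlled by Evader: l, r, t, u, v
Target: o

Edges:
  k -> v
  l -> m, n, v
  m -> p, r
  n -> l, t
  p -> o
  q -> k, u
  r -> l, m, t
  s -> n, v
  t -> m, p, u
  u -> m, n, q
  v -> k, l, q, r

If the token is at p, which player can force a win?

Pursuer

A0 = {o}
A1: add {p} — p (Pursuer) has p→o.
p ∈ A1, so Pursuer can force the target.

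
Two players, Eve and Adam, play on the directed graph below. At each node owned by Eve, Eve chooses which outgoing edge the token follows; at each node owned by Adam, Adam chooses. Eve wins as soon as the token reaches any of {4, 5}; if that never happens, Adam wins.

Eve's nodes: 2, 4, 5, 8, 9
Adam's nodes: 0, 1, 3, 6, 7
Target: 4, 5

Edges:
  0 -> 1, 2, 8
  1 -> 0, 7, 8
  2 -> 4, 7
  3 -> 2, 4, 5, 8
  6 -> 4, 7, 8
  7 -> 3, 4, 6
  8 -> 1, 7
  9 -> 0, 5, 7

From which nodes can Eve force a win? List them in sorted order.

2, 4, 5, 9

A0 = {4, 5}
A1: add {2, 9} — 2 (Eve) has 2→4; 9 (Eve) has 9→5.
A2 = A1; e.g. 0 (Adam) can still go to 1. Fixed point.
Eve's winning region = {2, 4, 5, 9}.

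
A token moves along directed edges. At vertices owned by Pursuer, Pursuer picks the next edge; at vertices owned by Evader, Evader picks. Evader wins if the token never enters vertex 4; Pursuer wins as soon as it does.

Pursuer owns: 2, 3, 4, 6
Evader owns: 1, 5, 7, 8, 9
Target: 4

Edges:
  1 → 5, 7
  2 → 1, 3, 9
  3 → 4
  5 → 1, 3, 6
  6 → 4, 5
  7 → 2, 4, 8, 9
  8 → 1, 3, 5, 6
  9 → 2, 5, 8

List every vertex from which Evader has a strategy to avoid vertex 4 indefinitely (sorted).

A0 = {4}
A1: add {3, 6} — 3 (Pursuer) has 3→4; 6 (Pursuer) has 6→4.
A2: add {2} — 2 (Pursuer) has 2→3.
A3 = A2; e.g. 1 (Evader) can still go to 5. Fixed point.
Pursuer's attractor = {2, 3, 4, 6}; Evader avoids the target exactly from the complement.

1, 5, 7, 8, 9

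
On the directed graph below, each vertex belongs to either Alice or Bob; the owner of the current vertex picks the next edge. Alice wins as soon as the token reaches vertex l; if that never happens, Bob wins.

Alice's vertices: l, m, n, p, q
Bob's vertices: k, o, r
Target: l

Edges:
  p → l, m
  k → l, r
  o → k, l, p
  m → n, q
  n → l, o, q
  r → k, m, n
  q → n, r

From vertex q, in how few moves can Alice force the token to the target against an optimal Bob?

A0 = {l}
A1: add {n, p} — n (Alice) has n→l; p (Alice) has p→l.
A2: add {m, q} — m (Alice) has m→n; q (Alice) has q→n.
A3 = A2; e.g. k (Bob) can still go to r. Fixed point.
q enters the attractor at level 2, so Alice can force the target in 2 moves from there.

2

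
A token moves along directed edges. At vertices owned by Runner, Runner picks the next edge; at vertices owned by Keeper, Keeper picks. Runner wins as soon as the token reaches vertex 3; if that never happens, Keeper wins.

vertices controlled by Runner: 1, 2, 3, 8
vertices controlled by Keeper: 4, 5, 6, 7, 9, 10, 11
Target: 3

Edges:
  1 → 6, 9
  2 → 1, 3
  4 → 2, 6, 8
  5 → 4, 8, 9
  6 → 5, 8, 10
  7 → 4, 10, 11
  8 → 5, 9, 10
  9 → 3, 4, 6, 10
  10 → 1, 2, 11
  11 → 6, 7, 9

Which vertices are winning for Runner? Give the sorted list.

2, 3

A0 = {3}
A1: add {2} — 2 (Runner) has 2→3.
A2 = A1; e.g. 1 (Runner) has no edge into A1. Fixed point.
Runner's winning region = {2, 3}.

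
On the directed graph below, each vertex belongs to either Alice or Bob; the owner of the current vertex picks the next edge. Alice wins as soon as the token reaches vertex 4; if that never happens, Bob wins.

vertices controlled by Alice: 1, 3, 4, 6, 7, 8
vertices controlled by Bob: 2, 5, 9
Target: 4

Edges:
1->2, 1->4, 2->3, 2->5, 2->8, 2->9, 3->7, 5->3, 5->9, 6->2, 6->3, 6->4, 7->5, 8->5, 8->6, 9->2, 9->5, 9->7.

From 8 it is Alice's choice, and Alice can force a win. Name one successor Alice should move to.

A0 = {4}
A1: add {1, 6} — 1 (Alice) has 1→4; 6 (Alice) has 6→4.
A2: add {8} — 8 (Alice) has 8→6.
A3 = A2; e.g. 2 (Bob) can still go to 3. Fixed point.
From 8, successor 6 is in the attractor (rank 1); the other successor 5 is not.

6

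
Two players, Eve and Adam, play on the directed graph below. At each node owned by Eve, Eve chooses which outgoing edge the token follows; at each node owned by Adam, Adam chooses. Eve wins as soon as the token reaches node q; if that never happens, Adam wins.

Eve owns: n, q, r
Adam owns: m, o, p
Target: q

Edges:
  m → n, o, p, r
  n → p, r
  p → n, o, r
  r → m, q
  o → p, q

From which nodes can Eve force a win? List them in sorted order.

n, q, r

A0 = {q}
A1: add {r} — r (Eve) has r→q.
A2: add {n} — n (Eve) has n→r.
A3 = A2; e.g. m (Adam) can still go to o. Fixed point.
Eve's winning region = {n, q, r}.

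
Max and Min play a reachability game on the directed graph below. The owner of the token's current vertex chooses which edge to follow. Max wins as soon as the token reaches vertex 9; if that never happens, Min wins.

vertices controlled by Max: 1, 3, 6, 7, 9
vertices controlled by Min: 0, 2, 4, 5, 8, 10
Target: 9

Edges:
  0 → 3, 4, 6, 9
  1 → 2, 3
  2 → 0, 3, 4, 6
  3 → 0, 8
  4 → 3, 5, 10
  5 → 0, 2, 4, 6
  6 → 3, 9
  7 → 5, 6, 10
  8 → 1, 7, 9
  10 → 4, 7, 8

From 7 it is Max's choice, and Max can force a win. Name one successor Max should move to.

6

A0 = {9}
A1: add {6} — 6 (Max) has 6→9.
A2: add {7} — 7 (Max) has 7→6.
A3 = A2; e.g. 0 (Min) can still go to 3. Fixed point.
From 7, successor 6 is in the attractor (rank 1); the other successors 5, 10 are not.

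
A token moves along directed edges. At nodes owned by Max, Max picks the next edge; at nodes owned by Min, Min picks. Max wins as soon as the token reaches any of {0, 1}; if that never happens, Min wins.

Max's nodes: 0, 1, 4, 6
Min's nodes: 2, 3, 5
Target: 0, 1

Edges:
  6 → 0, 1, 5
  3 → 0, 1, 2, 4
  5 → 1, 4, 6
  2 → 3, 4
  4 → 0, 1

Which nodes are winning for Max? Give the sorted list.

A0 = {0, 1}
A1: add {4, 6} — 4 (Max) has 4→0; 6 (Max) has 6→0.
A2: add {5} — 5 (Min): all of {1, 4, 6} already in.
A3 = A2; e.g. 2 (Min) can still go to 3. Fixed point.
Max's winning region = {0, 1, 4, 5, 6}.

0, 1, 4, 5, 6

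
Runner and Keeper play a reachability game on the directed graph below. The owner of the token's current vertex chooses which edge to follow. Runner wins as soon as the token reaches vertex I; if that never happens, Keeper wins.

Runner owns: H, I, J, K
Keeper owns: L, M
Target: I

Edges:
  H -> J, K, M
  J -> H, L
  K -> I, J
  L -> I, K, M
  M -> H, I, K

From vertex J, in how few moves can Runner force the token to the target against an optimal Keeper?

A0 = {I}
A1: add {K} — K (Runner) has K→I.
A2: add {H} — H (Runner) has H→K.
A3: add {J, M} — J (Runner) has J→H; M (Keeper): all of {H, I, K} already in.
J enters the attractor at level 3, so Runner can force the target in 3 moves from there.

3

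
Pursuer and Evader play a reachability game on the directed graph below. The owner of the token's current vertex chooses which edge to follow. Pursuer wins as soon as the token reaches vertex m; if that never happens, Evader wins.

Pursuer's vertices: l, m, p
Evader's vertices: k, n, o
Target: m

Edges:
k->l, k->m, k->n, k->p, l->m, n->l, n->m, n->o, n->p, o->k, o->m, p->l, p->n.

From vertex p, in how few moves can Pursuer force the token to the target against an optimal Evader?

2

A0 = {m}
A1: add {l} — l (Pursuer) has l→m.
A2: add {p} — p (Pursuer) has p→l.
A3 = A2; e.g. k (Evader) can still go to n. Fixed point.
p enters the attractor at level 2, so Pursuer can force the target in 2 moves from there.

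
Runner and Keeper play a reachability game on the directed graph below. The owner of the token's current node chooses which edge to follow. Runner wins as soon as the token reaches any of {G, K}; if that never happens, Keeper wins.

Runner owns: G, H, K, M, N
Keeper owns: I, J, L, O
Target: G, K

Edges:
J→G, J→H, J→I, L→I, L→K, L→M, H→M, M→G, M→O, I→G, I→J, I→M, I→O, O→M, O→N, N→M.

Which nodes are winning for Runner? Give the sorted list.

G, H, K, M, N, O

A0 = {G, K}
A1: add {M} — M (Runner) has M→G.
A2: add {H, N} — H (Runner) has H→M; N (Runner) has N→M.
A3: add {O} — O (Keeper): all of {M, N} already in.
A4 = A3; e.g. I (Keeper) can still go to J. Fixed point.
Runner's winning region = {G, H, K, M, N, O}.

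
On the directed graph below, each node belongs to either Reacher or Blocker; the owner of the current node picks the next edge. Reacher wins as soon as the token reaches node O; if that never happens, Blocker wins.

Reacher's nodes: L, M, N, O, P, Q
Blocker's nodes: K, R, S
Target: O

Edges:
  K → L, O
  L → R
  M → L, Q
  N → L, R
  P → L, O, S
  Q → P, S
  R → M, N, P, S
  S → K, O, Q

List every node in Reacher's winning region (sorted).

A0 = {O}
A1: add {P} — P (Reacher) has P→O.
A2: add {Q} — Q (Reacher) has Q→P.
A3: add {M} — M (Reacher) has M→Q.
A4 = A3; e.g. K (Blocker) can still go to L. Fixed point.
Reacher's winning region = {M, O, P, Q}.

M, O, P, Q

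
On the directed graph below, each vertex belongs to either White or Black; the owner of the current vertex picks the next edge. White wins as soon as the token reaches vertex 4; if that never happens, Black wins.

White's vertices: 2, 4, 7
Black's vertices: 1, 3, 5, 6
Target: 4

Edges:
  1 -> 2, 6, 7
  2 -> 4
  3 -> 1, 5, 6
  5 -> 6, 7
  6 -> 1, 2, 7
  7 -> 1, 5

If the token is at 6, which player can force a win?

A0 = {4}
A1: add {2} — 2 (White) has 2→4.
A2 = A1; e.g. 1 (Black) can still go to 6. Fixed point.
6 never enters the attractor, so Black can avoid the target forever.

Black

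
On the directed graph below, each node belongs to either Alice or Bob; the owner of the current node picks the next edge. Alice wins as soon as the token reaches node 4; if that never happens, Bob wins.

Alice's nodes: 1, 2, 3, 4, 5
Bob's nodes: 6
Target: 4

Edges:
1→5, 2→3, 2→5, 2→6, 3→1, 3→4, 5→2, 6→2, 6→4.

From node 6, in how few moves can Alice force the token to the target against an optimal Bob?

3

A0 = {4}
A1: add {3} — 3 (Alice) has 3→4.
A2: add {2} — 2 (Alice) has 2→3.
A3: add {5, 6} — 5 (Alice) has 5→2; 6 (Bob): all of {2, 4} already in.
6 enters the attractor at level 3, so Alice can force the target in 3 moves from there.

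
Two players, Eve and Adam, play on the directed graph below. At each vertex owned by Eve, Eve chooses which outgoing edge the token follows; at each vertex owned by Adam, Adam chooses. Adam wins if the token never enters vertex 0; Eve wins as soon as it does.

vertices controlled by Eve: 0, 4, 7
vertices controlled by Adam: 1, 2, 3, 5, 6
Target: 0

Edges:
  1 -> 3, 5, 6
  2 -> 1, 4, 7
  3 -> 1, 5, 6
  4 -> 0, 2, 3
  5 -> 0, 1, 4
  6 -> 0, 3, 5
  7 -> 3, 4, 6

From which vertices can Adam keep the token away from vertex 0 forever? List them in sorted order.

1, 2, 3, 5, 6

A0 = {0}
A1: add {4} — 4 (Eve) has 4→0.
A2: add {7} — 7 (Eve) has 7→4.
A3 = A2; e.g. 1 (Adam) can still go to 3. Fixed point.
Eve's attractor = {0, 4, 7}; Adam avoids the target exactly from the complement.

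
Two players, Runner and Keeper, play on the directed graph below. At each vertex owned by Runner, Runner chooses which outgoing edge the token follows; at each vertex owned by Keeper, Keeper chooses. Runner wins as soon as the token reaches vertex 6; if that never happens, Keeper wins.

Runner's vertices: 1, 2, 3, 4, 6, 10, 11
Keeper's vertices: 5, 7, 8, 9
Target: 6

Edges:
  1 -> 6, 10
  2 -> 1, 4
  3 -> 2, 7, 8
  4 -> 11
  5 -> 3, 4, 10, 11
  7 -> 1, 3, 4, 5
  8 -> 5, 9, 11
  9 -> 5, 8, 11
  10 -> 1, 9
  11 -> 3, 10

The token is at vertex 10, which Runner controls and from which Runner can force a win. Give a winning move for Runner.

1

A0 = {6}
A1: add {1} — 1 (Runner) has 1→6.
A2: add {2, 10} — 2 (Runner) has 2→1; 10 (Runner) has 10→1.
A3: add {3, 11} — 3 (Runner) has 3→2; 11 (Runner) has 11→10.
A4: add {4} — 4 (Runner) has 4→11.
A5: add {5} — 5 (Keeper): all of {3, 4, 10, 11} already in.
A6: add {7} — 7 (Keeper): all of {1, 3, 4, 5} already in.
A7 = A6; e.g. 8 (Keeper) can still go to 9. Fixed point.
From 10, successor 1 is in the attractor (rank 1); the other successor 9 is not.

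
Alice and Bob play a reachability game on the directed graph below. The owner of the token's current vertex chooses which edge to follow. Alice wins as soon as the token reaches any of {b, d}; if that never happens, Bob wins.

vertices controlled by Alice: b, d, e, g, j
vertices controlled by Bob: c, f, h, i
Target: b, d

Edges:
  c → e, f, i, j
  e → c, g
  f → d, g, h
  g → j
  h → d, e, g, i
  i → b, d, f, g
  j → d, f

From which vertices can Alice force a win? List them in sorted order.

A0 = {b, d}
A1: add {j} — j (Alice) has j→d.
A2: add {g} — g (Alice) has g→j.
A3: add {e} — e (Alice) has e→g.
A4 = A3; e.g. c (Bob) can still go to f. Fixed point.
Alice's winning region = {b, d, e, g, j}.

b, d, e, g, j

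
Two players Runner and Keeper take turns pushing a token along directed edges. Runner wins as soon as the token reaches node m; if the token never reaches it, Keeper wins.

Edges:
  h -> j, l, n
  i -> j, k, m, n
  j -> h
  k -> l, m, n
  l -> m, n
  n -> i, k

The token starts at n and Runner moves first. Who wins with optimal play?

Keeper

Track states (vertex, player-to-move).
A0 = {(m,Runner), (m,Keeper)}
A1: add {(i,Runner), (k,Runner), (l,Runner)}.
A2: add {(n,Keeper)}.
A3: add {(h,Runner)}.
A4: add {(j,Keeper)}.
A5 = A4; e.g. (h,Keeper) stays out. (n,Runner) never enters ⇒ Keeper avoids the target.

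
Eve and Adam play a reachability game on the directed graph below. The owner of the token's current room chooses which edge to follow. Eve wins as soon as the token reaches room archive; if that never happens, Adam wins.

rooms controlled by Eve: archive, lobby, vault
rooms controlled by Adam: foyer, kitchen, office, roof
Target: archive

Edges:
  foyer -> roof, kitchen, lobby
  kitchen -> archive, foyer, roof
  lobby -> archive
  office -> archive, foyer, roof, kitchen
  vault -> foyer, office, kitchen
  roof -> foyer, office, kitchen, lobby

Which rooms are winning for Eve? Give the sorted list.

A0 = {archive}
A1: add {lobby} — lobby (Eve) has lobby→archive.
A2 = A1; e.g. vault (Eve) has no edge into A1. Fixed point.
Eve's winning region = {archive, lobby}.

archive, lobby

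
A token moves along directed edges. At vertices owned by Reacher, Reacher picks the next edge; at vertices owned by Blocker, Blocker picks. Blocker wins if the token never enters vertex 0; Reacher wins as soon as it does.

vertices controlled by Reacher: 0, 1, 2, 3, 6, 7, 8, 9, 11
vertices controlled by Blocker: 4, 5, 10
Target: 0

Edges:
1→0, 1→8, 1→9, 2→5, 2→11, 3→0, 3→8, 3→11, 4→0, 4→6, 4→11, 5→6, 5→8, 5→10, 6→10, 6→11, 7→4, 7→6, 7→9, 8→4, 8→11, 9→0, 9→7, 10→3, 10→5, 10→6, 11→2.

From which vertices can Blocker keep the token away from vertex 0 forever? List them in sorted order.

A0 = {0}
A1: add {1, 3, 9} — 1 (Reacher) has 1→0; 3 (Reacher) has 3→0; 9 (Reacher) has 9→0.
A2: add {7} — 7 (Reacher) has 7→9.
A3 = A2; e.g. 2 (Reacher) has no edge into A2. Fixed point.
Reacher's attractor = {0, 1, 3, 7, 9}; Blocker avoids the target exactly from the complement.

2, 4, 5, 6, 8, 10, 11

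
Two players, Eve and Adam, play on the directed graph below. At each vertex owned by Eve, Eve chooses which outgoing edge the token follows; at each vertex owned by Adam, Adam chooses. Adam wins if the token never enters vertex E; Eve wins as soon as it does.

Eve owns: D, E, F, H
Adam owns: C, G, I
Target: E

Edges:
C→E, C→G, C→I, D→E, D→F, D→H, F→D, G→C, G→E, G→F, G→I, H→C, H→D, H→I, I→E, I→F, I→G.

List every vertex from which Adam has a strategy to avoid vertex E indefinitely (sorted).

A0 = {E}
A1: add {D} — D (Eve) has D→E.
A2: add {F, H} — F (Eve) has F→D; H (Eve) has H→D.
A3 = A2; e.g. C (Adam) can still go to G. Fixed point.
Eve's attractor = {D, E, F, H}; Adam avoids the target exactly from the complement.

C, G, I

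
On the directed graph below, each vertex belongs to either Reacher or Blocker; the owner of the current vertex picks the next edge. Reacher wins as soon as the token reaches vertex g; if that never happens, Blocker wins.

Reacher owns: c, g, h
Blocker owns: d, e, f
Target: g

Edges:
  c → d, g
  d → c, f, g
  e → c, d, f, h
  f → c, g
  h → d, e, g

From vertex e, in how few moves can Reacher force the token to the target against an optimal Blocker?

4

A0 = {g}
A1: add {c, h} — c (Reacher) has c→g; h (Reacher) has h→g.
A2: add {f} — f (Blocker): all of {c, g} already in.
A3: add {d} — d (Blocker): all of {c, f, g} already in.
A4: add {e} — e (Blocker): all of {c, d, f, h} already in.
A4 = all vertices. Fixed point.
e enters the attractor at level 4, so Reacher can force the target in 4 moves from there.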